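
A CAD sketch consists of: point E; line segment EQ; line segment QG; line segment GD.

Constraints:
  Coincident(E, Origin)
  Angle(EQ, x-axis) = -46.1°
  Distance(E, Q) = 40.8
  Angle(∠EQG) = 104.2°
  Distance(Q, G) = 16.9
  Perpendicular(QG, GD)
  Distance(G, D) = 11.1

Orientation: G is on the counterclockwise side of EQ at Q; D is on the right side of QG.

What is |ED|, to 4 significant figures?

57.36

E is at the origin; EQ runs at -46.1° with length 40.8, so Q = 40.8·(cos -46.1°, sin -46.1°) = (28.29, -29.40). ∠EQG = 104.2°, so QG runs at -46.1° + (180° − 104.2°) = 29.70° from the x-axis; with |QG| = 16.9, G = Q + 16.9·(cos 29.70°, sin 29.70°) = (42.97, -21.03). QG ⟂ GD; with |GD| = 11.1 on the right of QG, D = G + 11.1·(0.4955, -0.8686) = (48.47, -30.67). Then |ED| = |D − E| = 57.36.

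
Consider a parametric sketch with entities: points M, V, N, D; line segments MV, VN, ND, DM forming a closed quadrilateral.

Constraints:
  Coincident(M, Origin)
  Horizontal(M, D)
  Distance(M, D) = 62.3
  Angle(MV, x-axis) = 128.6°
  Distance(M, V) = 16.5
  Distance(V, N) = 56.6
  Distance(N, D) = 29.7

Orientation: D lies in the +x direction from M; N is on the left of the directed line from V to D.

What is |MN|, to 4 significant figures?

51.26

Checks: |VN| = 56.60 ✓; |ND| = 29.70 ✓.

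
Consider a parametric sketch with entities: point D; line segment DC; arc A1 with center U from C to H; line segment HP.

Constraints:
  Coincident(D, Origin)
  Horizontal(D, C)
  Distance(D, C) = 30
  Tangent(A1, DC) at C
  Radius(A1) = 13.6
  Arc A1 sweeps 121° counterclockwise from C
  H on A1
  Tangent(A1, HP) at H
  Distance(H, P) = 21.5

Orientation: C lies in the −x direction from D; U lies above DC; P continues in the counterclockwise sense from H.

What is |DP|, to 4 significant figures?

48.88

D is at the origin; DC is horizontal with |DC| = 30.0 and C on the −x side, so C = (-30.00, 0.000). Tangency of A1 to DC means the radius UC is perpendicular to DC, so U = C + (0, 13.6) = (-30.00, 13.60). On A1, C sits at bearing -90° from U; a 121° counterclockwise sweep puts H at bearing 31°, so H = U + 13.6·(cos 31°, sin 31°) = (-18.34, 20.60). Since A1 is tangent to HP there, UH ⟂ HP, so HP runs along (−sin 31°, cos 31°); with |HP| = 21.5, P = (-29.42, 39.03). Then |DP| = |P − D| = 48.88.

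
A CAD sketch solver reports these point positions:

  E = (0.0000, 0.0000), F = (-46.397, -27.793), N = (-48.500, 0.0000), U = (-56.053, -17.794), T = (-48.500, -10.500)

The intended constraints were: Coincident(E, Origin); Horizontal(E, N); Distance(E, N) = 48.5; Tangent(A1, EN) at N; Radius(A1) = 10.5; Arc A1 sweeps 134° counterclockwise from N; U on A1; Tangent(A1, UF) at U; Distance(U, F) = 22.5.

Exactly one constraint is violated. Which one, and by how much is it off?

Distance(U, F) = 22.5 — off by 8.60.

E = (0.00, 0.00) ✓; E.y = 0.00, N.y = 0.00 ✓; |EN| = 48.50 ✓; ∠(TN, NE) = 90.00° ✓; |TN| = 10.50 ✓; bearing(T→U) − bearing(T→N) = 134.0° ✓; |TU| = 10.50 ✓; ∠(TU, UF) = 90.00° ✓; |UF| = 13.90 ✗.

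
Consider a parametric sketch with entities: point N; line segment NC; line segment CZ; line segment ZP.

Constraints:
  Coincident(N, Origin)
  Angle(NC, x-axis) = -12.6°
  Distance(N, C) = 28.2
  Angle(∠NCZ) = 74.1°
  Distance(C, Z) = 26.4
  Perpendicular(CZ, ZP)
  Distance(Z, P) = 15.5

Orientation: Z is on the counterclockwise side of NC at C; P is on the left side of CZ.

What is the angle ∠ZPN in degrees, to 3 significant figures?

122°

N is at the origin; NC runs at -12.6° with length 28.2, so C = 28.2·(cos -12.6°, sin -12.6°) = (27.5, -6.15). ∠NCZ = 74.1°, so CZ runs at -12.6° + (180° − 74.1°) = 93.3° from the x-axis; with |CZ| = 26.4, Z = C + 26.4·(cos 93.3°, sin 93.3°) = (26.0, 20.2). CZ is perpendicular to ZP; with |ZP| = 15.5 on the left of CZ, P = Z + 15.5·(-0.998, -0.0576) = (10.5, 19.3). Then cos ∠ZPN = PZ·PN / (|PZ||PN|), giving 122°.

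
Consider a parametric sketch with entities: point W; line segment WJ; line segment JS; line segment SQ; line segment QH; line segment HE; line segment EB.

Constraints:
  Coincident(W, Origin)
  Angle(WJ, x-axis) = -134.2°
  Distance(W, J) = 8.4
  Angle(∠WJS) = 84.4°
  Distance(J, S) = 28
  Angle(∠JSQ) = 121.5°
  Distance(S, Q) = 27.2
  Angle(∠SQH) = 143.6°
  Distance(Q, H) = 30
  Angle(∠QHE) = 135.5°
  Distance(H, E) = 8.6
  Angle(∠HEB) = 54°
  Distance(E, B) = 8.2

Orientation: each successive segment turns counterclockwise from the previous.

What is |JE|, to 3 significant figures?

67.4

W is at the origin; WJ runs at -134.2° with length 8.4, so J = (-5.86, -6.02). ∠WJS = 84.4° gives JS at -38.6° from the x-axis; with |JS| = 28.0, S = (16.0, -23.5). ∠JSQ = 121.5° gives SQ at 19.9° from the x-axis; with |SQ| = 27.2, Q = (41.6, -14.2). ∠SQH = 143.6° gives QH at 56.3° from the x-axis; with |QH| = 30.0, H = (58.2, 10.7). ∠QHE = 135.5° gives HE at 101° from the x-axis; with |HE| = 8.6, E = (56.6, 19.2). Then |JE| = |E − J| = 67.4.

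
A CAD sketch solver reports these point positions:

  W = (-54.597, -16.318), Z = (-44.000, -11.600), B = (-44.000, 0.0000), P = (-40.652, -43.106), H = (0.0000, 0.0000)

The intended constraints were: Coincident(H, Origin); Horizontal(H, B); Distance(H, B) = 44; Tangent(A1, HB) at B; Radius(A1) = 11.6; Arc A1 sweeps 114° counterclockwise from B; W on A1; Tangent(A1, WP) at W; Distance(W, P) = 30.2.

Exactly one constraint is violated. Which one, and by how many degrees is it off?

Tangent(A1, WP) at W — off by 3.50°.

H = (0.00, 0.00) ✓; H.y = 0.00, B.y = 0.00 ✓; |HB| = 44.00 ✓; ∠(ZB, BH) = 90.00° ✓; |ZB| = 11.60 ✓; bearing(Z→W) − bearing(Z→B) = 114.0° ✓; |ZW| = 11.60 ✓; ∠(ZW, WP) = 86.50° ✗; |WP| = 30.20 ✓.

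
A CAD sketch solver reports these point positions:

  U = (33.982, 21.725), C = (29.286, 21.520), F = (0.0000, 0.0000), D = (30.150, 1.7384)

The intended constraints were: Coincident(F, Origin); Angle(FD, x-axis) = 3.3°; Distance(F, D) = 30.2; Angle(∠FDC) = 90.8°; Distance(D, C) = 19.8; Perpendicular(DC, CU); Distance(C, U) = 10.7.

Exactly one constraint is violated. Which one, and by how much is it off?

Distance(C, U) = 10.7 — off by 6.00.

F = (0.00, 0.00) ✓; FD at 3.300° ✓; |FD| = 30.20 ✓; ∠FDC = 90.80° ✓; |DC| = 19.80 ✓; ∠(DC, CU) = 90.00° ✓; |CU| = 4.700 ✗.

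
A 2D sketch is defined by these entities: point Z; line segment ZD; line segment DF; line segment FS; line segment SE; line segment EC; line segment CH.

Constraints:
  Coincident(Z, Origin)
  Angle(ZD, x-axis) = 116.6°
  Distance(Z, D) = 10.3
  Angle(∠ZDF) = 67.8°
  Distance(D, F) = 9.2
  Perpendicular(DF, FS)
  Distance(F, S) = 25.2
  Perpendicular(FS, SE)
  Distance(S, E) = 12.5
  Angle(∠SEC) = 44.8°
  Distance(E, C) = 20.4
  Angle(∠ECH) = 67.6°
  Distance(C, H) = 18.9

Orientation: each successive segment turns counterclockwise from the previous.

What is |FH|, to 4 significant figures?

29.75

∠SEC = 44.8° gives EC at -176.0° from the x-axis; with |EC| = 20.4, C = (-3.828, -6.329). ∠ECH = 67.6° gives CH at -63.60° from the x-axis; with |CH| = 18.9, H = (4.576, -23.26). Then |FH| = |H − F| = 29.75.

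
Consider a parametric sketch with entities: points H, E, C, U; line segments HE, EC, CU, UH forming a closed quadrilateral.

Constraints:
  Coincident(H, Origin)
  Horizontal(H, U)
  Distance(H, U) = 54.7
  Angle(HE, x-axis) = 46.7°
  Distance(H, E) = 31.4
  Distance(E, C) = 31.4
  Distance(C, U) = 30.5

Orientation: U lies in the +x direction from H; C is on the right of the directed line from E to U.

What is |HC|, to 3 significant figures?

26.7

H is at the origin; HU is horizontal with |HU| = 54.7 and U in +x, so U = (54.7, 0). HE runs at 46.7° with |HE| = 31.4, so E = (21.5, 22.9). C is determined by |EC| = 31.4 and |CU| = 30.5 together: it lies at the intersection of circle(E, 31.4) and circle(U, 30.5). With |EU| = 40.3, the foot of the radical line on EU is 20.8 from E and the perpendicular offset is √(31.4² − 20.8²) = 23.5. Taking the right-of-EU solution: C = (25.4, -8.31).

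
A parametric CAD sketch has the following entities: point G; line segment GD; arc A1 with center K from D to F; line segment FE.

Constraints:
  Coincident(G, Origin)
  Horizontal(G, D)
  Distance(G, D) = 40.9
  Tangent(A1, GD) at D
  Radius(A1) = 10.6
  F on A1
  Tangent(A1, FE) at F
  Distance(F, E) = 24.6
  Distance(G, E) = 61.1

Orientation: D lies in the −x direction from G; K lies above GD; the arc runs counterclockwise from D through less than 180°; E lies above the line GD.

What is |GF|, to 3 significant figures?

37.4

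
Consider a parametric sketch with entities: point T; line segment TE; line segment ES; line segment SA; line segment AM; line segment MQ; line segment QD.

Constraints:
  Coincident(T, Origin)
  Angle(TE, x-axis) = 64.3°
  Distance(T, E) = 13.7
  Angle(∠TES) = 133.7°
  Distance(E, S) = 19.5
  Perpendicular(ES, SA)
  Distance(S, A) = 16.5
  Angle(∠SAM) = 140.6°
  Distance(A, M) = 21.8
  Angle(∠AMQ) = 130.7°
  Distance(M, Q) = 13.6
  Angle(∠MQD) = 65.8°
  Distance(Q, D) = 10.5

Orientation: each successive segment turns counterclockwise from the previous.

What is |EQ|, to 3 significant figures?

34.6

∠SAM = 140.6° gives AM at -120° from the x-axis; with |AM| = 21.8, M = (-27.3, 5.91). ∠AMQ = 130.7° gives MQ at -70.7° from the x-axis; with |MQ| = 13.6, Q = (-22.8, -6.92). Then |EQ| = |Q − E| = 34.6.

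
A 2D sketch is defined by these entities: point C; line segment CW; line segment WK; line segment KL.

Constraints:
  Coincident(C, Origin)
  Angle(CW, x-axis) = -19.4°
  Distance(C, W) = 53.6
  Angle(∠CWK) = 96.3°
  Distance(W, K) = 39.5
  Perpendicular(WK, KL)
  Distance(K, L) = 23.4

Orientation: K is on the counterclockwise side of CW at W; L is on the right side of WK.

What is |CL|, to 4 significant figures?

89.10

∠CWK = 96.3°, so WK runs at -19.4° + (180° − 96.3°) = 64.30° from the x-axis; with |WK| = 39.5, K = W + 39.5·(cos 64.30°, sin 64.30°) = (67.69, 17.79). WK is perpendicular to KL; with |KL| = 23.4 on the right of WK, L = K + 23.4·(0.9011, -0.4337) = (88.77, 7.641). Then |CL| = |L − C| = 89.10.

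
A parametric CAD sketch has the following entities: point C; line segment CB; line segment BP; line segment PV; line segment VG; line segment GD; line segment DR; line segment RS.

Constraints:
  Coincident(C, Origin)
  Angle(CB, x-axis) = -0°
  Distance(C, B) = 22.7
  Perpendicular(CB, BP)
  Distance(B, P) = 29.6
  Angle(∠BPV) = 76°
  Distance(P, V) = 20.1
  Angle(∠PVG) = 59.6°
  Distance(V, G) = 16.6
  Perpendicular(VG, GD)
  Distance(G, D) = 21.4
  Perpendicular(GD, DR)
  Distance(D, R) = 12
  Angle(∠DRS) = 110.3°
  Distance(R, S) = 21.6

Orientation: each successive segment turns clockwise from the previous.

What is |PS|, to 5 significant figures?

20.808

C is at the origin; CB runs at -0.0° with length 22.7, so B = (22.700, 0.0000). The perpendicularity gives BP at right angles to CB, so BP runs at -90.000°; with |BP| = 29.6, P = (22.700, -29.600). ∠BPV = 76.0° gives PV at 166.00° from the x-axis; with |PV| = 20.1, V = (3.1971, -24.737). ∠PVG = 59.6° gives VG at 45.600° from the x-axis; with |VG| = 16.6, G = (14.811, -12.877). The perpendicularity gives GD at right angles to VG, so GD runs at -44.400°; with |GD| = 21.4, D = (30.101, -27.850). GD is perpendicular to DR, so DR runs at -134.40°; with |DR| = 12.0, R = (21.705, -36.424). ∠DRS = 110.3° gives RS at 155.90° from the x-axis; with |RS| = 21.6, S = (1.9880, -27.604). Then |PS| = |S − P| = 20.808.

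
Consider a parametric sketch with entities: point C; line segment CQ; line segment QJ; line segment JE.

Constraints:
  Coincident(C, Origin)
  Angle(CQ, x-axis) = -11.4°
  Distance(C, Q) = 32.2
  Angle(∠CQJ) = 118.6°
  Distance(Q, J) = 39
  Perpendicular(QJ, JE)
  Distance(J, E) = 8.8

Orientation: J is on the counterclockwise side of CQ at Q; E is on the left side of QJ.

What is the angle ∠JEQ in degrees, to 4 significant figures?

77.28°

C is at the origin; CQ runs at -11.4° with length 32.2, so Q = 32.2·(cos -11.4°, sin -11.4°) = (31.56, -6.365). ∠CQJ = 118.6°, so QJ runs at -11.4° + (180° − 118.6°) = 50.00° from the x-axis; with |QJ| = 39.0, J = Q + 39.0·(cos 50.00°, sin 50.00°) = (56.63, 23.51). QJ is perpendicular to JE; with |JE| = 8.8 on the left of QJ, E = J + 8.8·(-0.7660, 0.6428) = (49.89, 29.17). Then cos ∠JEQ = EJ·EQ / (|EJ||EQ|), giving 77.28°.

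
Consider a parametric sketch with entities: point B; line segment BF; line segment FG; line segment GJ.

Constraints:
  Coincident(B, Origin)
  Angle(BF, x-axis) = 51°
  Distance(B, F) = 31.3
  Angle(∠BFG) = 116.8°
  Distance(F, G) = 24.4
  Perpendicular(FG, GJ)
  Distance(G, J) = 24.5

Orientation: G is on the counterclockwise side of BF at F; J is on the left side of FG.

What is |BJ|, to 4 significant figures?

38.67

∠BFG = 116.8°, so FG runs at 51.0° + (180° − 116.8°) = 114.2° from the x-axis; with |FG| = 24.4, G = F + 24.4·(cos 114.2°, sin 114.2°) = (9.696, 46.58). FG ⟂ GJ; with |GJ| = 24.5 on the left of FG, J = G + 24.5·(-0.9121, -0.4099) = (-12.65, 36.54). Then |BJ| = |J − B| = 38.67.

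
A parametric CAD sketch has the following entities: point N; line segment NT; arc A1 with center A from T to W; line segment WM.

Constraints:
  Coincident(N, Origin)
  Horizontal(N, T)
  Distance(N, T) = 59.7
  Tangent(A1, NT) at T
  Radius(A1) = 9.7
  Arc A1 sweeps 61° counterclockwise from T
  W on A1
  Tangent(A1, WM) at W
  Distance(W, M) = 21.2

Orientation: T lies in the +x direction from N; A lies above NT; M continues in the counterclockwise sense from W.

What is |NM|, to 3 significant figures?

81.9

N is at the origin; NT is horizontal with |NT| = 59.7 and T on the +x side, so T = (59.7, 0.00). Tangency of A1 to NT means the radius AT is perpendicular to NT, so A = T + (0, 9.7) = (59.7, 9.70). On A1, T sits at bearing -90° from A; a 61° counterclockwise sweep puts W at bearing -29°, so W = A + 9.7·(cos -29°, sin -29°) = (68.2, 5.00). Tangency of A1 to WM means the radius AW is perpendicular to WM, so WM runs along (−sin -29°, cos -29°); with |WM| = 21.2, M = (78.5, 23.5). Then |NM| = |M − N| = 81.9.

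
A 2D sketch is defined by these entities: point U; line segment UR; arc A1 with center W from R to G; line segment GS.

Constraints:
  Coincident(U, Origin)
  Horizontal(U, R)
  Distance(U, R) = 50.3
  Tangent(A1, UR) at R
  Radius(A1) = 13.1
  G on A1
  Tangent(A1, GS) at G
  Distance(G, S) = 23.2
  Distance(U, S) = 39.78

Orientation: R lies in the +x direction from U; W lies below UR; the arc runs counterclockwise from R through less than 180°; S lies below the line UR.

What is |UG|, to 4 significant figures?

39.25

Checks: |WG| = 13.10 ✓; ∠(WG, GS) = 90.00° ✓; |GS| = 23.20 ✓; |US| = 39.78 ✓.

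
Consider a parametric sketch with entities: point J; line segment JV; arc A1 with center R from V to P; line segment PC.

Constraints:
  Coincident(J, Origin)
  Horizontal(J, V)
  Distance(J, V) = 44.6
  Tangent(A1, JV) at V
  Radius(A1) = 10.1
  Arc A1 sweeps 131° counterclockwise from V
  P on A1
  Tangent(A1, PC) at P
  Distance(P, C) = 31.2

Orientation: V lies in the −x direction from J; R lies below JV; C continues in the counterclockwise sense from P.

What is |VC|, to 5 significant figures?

42.272

J is at the origin; JV is horizontal with |JV| = 44.6 and V on the −x side, so V = (-44.600, 0.0000). Since A1 is tangent to JV there, RV ⟂ JV, so R = V + (0, -10.1) = (-44.600, -10.100). On A1, V sits at bearing 90° from R; a 131° counterclockwise sweep puts P at bearing 221°, so P = R + 10.1·(cos 221°, sin 221°) = (-52.223, -16.726). Tangency of A1 to PC means the radius RP is perpendicular to PC, so PC runs along (−sin 221°, cos 221°); with |PC| = 31.2, C = (-31.754, -40.273). Then |VC| = |C − V| = 42.272.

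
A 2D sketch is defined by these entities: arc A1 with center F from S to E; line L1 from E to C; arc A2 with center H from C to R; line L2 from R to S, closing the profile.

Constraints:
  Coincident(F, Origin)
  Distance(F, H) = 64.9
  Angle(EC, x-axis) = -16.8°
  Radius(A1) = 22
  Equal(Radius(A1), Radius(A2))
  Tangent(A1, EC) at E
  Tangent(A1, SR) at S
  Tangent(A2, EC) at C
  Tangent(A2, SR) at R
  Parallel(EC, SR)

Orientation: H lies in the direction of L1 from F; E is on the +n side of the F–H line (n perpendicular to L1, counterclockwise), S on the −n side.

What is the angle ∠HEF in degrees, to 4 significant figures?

71.27°

F is at the origin and H lies 64.9 along u from F, so H = 64.9·u = (62.13, -18.76). Tangency of A1 to both parallel lines with radius 22.0 puts E and S at F ± 22.0·n: E = (6.359, 21.06), S = (-6.359, -21.06). Then cos ∠HEF = EH·EF / (|EH||EF|), giving 71.27°.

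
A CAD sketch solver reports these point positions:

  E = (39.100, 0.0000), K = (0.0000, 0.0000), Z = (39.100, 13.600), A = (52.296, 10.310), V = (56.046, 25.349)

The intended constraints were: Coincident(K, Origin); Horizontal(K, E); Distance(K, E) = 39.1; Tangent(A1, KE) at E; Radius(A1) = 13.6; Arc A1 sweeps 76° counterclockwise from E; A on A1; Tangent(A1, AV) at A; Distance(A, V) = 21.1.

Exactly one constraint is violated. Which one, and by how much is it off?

Distance(A, V) = 21.1 — off by 5.60.

K = (0.00, 0.00) ✓; K.y = 0.00, E.y = 0.00 ✓; |KE| = 39.10 ✓; ∠(ZE, EK) = 90.00° ✓; |ZE| = 13.60 ✓; bearing(Z→A) − bearing(Z→E) = 76.00° ✓; |ZA| = 13.60 ✓; ∠(ZA, AV) = 90.00° ✓; |AV| = 15.50 ✗.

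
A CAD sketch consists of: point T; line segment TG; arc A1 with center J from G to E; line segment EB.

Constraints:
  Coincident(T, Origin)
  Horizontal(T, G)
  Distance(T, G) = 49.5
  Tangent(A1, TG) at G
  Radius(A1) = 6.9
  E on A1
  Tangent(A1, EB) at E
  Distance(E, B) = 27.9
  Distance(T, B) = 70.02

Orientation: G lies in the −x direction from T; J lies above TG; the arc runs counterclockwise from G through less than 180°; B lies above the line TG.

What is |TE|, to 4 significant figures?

45.58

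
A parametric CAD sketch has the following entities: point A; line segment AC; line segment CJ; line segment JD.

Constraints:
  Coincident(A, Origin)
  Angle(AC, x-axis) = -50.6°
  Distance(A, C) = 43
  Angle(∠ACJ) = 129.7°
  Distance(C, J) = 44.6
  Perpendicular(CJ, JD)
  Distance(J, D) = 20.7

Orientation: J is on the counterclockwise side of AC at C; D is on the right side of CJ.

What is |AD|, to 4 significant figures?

89.92

A is at the origin; AC runs at -50.6° with length 43.0, so C = 43.0·(cos -50.6°, sin -50.6°) = (27.29, -33.23). ∠ACJ = 129.7°, so CJ runs at -50.6° + (180° − 129.7°) = -0.3000° from the x-axis; with |CJ| = 44.6, J = C + 44.6·(cos -0.3000°, sin -0.3000°) = (71.89, -33.46). CJ is perpendicular to JD; with |JD| = 20.7 on the right of CJ, D = J + 20.7·(-0.005236, -1.000) = (71.78, -54.16). Then |AD| = |D − A| = 89.92.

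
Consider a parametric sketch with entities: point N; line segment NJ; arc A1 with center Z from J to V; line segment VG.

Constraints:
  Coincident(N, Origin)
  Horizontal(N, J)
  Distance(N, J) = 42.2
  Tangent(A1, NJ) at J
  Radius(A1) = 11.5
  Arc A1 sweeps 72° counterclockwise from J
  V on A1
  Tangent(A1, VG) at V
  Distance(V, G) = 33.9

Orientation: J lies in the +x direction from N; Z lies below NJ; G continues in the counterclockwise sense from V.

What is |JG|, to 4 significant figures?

45.54

N is at the origin; NJ is horizontal with |NJ| = 42.2 and J on the +x side, so J = (42.20, 0.000). Since A1 is tangent to NJ there, ZJ ⟂ NJ, so Z = J + (0, -11.5) = (42.20, -11.50). On A1, J sits at bearing 90° from Z; a 72° counterclockwise sweep puts V at bearing 162°, so V = Z + 11.5·(cos 162°, sin 162°) = (31.26, -7.946). The tangent condition forces ZV to be normal to VG, so VG runs along (−sin 162°, cos 162°); with |VG| = 33.9, G = (20.79, -40.19). Then |JG| = |G − J| = 45.54.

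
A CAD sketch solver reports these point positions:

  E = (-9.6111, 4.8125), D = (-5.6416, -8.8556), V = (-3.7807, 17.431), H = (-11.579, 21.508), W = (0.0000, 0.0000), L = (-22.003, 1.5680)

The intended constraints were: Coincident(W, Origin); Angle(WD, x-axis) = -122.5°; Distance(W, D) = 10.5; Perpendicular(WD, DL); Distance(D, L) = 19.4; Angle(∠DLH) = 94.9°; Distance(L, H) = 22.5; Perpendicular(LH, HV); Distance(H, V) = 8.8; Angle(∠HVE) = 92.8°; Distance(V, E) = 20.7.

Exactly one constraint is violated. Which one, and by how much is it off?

Distance(V, E) = 20.7 — off by 6.80.

W = (0.00, 0.00) ✓; WD at -122.5° ✓; |WD| = 10.50 ✓; ∠(WD, DL) = 90.00° ✓; |DL| = 19.40 ✓; ∠DLH = 94.90° ✓; |LH| = 22.50 ✓; ∠(LH, HV) = 90.00° ✓; |HV| = 8.800 ✓; ∠HVE = 92.80° ✓; |VE| = 13.90 ✗.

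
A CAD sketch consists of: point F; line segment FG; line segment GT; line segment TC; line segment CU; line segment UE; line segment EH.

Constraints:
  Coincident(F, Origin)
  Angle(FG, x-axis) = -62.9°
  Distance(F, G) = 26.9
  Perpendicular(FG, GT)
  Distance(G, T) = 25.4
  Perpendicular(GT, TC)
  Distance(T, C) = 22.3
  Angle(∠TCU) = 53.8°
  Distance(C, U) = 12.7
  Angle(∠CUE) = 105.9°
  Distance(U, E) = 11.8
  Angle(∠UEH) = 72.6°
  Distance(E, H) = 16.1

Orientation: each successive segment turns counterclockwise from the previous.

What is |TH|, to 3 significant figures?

15.1

F is at the origin; FG runs at -62.9° with length 26.9, so G = (12.3, -23.9). The perpendicularity gives GT at right angles to FG, so GT runs at 27.1°; with |GT| = 25.4, T = (34.9, -12.4). The perpendicularity gives TC at right angles to GT, so TC runs at 117°; with |TC| = 22.3, C = (24.7, 7.48). ∠TCU = 53.8° gives CU at -117° from the x-axis; with |CU| = 12.7, U = (19.0, -3.87). ∠CUE = 105.9° gives UE at -42.6° from the x-axis; with |UE| = 11.8, E = (27.7, -11.9). ∠UEH = 72.6° gives EH at 64.8° from the x-axis; with |EH| = 16.1, H = (34.5, 2.71). Then |TH| = |H − T| = 15.1.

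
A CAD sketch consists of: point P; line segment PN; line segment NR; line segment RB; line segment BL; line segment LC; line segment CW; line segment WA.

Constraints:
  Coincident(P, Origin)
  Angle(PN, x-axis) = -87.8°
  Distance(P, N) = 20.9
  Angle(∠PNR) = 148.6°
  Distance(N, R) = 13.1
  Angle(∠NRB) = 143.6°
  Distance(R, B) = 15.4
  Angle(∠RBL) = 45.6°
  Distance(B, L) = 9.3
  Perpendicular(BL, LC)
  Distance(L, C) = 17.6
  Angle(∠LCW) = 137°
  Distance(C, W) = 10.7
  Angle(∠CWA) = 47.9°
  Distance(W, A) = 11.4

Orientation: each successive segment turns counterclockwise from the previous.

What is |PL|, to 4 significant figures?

34.16

P is at the origin; PN runs at -87.8° with length 20.9, so N = (0.8023, -20.88). ∠PNR = 148.6° gives NR at -56.40° from the x-axis; with |NR| = 13.1, R = (8.052, -31.80). ∠NRB = 143.6° gives RB at -20.00° from the x-axis; with |RB| = 15.4, B = (22.52, -37.06). ∠RBL = 45.6° gives BL at 114.4° from the x-axis; with |BL| = 9.3, L = (18.68, -28.59). Then |PL| = |L − P| = 34.16.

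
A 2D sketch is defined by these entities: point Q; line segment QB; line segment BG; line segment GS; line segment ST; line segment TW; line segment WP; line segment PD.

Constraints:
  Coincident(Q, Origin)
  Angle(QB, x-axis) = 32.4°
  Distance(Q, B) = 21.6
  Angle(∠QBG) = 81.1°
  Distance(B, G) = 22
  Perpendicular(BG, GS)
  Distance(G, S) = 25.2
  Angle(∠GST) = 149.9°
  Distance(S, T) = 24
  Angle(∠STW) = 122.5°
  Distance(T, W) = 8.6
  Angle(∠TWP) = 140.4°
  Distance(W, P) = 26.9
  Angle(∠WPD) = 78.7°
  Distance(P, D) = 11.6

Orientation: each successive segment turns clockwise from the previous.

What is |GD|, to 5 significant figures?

40.174

∠TWP = 140.4° gives WP at 76.300° from the x-axis; with |WP| = 26.9, P = (-17.326, 17.979). ∠WPD = 78.7° gives PD at -25.000° from the x-axis; with |PD| = 11.6, D = (-6.8133, 13.077). Then |GD| = |D − G| = 40.174.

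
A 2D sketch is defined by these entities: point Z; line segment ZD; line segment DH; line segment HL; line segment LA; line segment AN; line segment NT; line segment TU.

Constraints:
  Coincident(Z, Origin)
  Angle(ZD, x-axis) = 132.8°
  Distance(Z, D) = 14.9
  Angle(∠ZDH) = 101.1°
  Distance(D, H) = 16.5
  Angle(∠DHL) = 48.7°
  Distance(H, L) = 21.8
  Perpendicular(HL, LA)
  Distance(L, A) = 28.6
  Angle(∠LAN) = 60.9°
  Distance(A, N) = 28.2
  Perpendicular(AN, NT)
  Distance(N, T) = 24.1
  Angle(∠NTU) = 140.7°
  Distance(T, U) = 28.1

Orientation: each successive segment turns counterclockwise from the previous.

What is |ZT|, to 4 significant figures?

18.55

Z is at the origin; ZD runs at 132.8° with length 14.9, so D = (-10.12, 10.93). ∠ZDH = 101.1° gives DH at -148.3° from the x-axis; with |DH| = 16.5, H = (-24.16, 2.262). ∠DHL = 48.7° gives HL at -17.00° from the x-axis; with |HL| = 21.8, L = (-3.315, -4.111). HL ⟂ LA, so LA runs at 73.00°; with |LA| = 28.6, A = (5.047, 23.24). ∠LAN = 60.9° gives AN at -167.9° from the x-axis; with |AN| = 28.2, N = (-22.53, 17.33). AN is perpendicular to NT, so NT runs at -77.90°; with |NT| = 24.1, T = (-17.47, -6.237). Then |ZT| = |T − Z| = 18.55.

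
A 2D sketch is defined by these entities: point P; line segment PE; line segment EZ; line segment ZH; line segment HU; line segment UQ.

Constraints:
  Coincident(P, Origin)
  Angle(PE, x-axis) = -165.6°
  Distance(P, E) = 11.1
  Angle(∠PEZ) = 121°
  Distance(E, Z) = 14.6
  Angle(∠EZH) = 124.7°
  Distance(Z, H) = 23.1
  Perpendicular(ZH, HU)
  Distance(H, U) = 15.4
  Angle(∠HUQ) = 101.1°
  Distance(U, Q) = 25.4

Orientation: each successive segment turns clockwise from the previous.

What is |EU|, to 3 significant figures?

31.6

∠EZH = 124.7° gives ZH at 80.1° from the x-axis; with |ZH| = 23.1, H = (-17.2, 30.2). ZH ⟂ HU, so HU runs at -9.90°; with |HU| = 15.4, U = (-2.00, 27.6). Then |EU| = |U − E| = 31.6.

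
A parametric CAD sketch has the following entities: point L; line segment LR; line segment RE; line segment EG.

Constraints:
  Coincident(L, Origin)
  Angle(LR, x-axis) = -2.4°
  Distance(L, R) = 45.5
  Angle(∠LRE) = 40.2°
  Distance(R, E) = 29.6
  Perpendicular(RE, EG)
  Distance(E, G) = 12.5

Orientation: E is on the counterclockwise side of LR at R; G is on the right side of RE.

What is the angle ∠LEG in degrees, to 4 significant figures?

170.0°

L is at the origin; LR runs at -2.4° with length 45.5, so R = 45.5·(cos -2.4°, sin -2.4°) = (45.46, -1.905). ∠LRE = 40.2°, so RE runs at -2.4° + (180° − 40.2°) = 137.4° from the x-axis; with |RE| = 29.6, E = R + 29.6·(cos 137.4°, sin 137.4°) = (23.67, 18.13). RE ⟂ EG; with |EG| = 12.5 on the right of RE, G = E + 12.5·(0.6769, 0.7361) = (32.13, 27.33). Then cos ∠LEG = EL·EG / (|EL||EG|), giving 170.0°.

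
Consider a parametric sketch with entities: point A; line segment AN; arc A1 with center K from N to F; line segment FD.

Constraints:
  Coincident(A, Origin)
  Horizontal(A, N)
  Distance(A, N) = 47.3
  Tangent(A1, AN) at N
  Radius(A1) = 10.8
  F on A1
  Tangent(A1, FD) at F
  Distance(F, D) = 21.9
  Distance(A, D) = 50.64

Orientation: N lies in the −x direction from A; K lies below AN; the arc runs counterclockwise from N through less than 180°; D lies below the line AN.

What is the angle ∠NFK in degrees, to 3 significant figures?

20.8°

A is at the origin; AN is horizontal with |AN| = 47.3 and N on the −x side, so N = (-47.3, 0.00). A1 meets AN tangentially, so KN is at right angles to AN, so K = N + (0, -10.8) = (-47.3, -10.8). Since KF ⟂ FD (tangency), |KD| = √(10.8² + 21.9²) = 24.4 regardless of where F sits on A1. So D lies on both circle(A, 50.64) and circle(K, 24.4); the below-AN intersection is D = (-38.1, -33.4). F is the foot of the tangent from D: F = (-54.5, -18.9).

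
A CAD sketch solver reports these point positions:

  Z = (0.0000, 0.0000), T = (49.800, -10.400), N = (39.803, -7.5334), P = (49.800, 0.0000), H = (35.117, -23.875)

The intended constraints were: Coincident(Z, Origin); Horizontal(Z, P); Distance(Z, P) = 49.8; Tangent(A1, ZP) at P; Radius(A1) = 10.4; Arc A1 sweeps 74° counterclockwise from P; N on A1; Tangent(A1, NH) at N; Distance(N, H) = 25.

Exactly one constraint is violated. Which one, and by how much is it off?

Distance(N, H) = 25 — off by 8.00.

Z = (0.00, 0.00) ✓; Z.y = 0.00, P.y = 0.00 ✓; |ZP| = 49.80 ✓; ∠(TP, PZ) = 90.00° ✓; |TP| = 10.40 ✓; bearing(T→N) − bearing(T→P) = 74.00° ✓; |TN| = 10.40 ✓; ∠(TN, NH) = 90.00° ✓; |NH| = 17.00 ✗.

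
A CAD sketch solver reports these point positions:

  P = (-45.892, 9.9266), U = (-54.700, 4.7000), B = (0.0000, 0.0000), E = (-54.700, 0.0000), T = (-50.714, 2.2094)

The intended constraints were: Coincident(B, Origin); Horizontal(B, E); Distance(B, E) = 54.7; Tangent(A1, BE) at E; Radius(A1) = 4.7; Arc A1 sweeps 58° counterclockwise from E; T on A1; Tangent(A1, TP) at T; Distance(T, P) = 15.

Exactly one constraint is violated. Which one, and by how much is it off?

Distance(T, P) = 15 — off by 5.90.

B = (0.00, 0.00) ✓; B.y = 0.00, E.y = 0.00 ✓; |BE| = 54.70 ✓; ∠(UE, EB) = 90.00° ✓; |UE| = 4.700 ✓; bearing(U→T) − bearing(U→E) = 58.00° ✓; |UT| = 4.700 ✓; ∠(UT, TP) = 90.00° ✓; |TP| = 9.100 ✗.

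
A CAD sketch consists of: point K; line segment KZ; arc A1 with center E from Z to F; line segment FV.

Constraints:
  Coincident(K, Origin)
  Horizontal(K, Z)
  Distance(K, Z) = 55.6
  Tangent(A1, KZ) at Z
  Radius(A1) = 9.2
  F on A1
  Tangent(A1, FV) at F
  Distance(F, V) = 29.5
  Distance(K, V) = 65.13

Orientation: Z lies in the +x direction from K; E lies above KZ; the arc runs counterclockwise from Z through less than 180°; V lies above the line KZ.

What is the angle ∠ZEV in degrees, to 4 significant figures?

172.4°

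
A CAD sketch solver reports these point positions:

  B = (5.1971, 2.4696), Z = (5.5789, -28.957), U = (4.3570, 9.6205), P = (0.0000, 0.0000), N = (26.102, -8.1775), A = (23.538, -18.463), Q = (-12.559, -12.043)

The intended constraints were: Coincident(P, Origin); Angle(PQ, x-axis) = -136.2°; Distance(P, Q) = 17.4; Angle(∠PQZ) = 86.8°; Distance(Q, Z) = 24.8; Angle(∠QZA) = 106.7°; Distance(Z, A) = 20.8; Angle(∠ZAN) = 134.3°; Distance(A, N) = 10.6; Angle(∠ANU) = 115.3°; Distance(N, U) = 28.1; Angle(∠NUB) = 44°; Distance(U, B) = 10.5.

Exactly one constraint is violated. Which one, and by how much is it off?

Distance(U, B) = 10.5 — off by 3.30.

P = (0.00, 0.00) ✓; PQ at -136.2° ✓; |PQ| = 17.40 ✓; ∠PQZ = 86.80° ✓; |QZ| = 24.80 ✓; ∠QZA = 106.7° ✓; |ZA| = 20.80 ✓; ∠ZAN = 134.3° ✓; |AN| = 10.60 ✓; ∠ANU = 115.3° ✓; |NU| = 28.10 ✓; ∠NUB = 44.00° ✓; |UB| = 7.200 ✗.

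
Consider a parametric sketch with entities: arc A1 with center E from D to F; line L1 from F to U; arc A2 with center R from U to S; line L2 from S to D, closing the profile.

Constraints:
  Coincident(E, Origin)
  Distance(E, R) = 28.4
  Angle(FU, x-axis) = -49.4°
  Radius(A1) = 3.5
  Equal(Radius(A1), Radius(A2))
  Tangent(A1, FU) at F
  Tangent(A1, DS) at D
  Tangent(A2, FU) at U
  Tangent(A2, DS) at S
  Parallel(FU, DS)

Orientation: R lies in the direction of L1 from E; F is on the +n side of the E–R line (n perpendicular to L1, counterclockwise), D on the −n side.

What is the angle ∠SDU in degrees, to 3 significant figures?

13.8°

The slot axis is L1's direction at -49.4°, so u = (cos -49.4°, sin -49.4°) = (0.651, -0.759) and n = (−sin -49.4°, cos -49.4°) = (0.759, 0.651). E is at the origin and R lies 28.4 along u from E, so R = 28.4·u = (18.5, -21.6). Tangency of A1 to both parallel lines with radius 3.5 puts F and D at E ± 3.5·n: F = (2.66, 2.28), D = (-2.66, -2.28). Equal radii place U and S the same way about R: U = R + 3.5·n = (21.1, -19.3), S = R − 3.5·n = (15.8, -23.8). Then cos ∠SDU = DS·DU / (|DS||DU|), giving 13.8°.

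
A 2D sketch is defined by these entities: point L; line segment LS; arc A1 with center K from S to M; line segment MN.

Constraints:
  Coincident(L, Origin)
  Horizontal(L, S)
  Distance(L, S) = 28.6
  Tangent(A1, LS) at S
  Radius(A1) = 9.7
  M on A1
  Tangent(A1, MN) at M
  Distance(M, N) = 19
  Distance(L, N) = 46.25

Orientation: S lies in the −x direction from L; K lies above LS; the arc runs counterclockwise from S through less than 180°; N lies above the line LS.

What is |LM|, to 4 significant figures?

27.35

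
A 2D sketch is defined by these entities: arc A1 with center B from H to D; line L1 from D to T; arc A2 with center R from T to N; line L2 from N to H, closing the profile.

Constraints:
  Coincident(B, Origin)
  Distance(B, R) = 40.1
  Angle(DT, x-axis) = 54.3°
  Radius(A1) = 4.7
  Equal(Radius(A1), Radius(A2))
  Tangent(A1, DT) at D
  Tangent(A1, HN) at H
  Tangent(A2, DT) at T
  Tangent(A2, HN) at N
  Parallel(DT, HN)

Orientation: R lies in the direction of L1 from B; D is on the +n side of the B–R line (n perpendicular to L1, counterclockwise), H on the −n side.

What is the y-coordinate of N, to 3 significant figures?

29.8

The slot axis is L1's direction at 54.3°, so u = (cos 54.3°, sin 54.3°) = (0.584, 0.812) and n = (−sin 54.3°, cos 54.3°) = (-0.812, 0.584). B is at the origin and R lies 40.1 along u from B, so R = 40.1·u = (23.4, 32.6). Tangency of A1 to both parallel lines with radius 4.7 puts D and H at B ± 4.7·n: D = (-3.82, 2.74), H = (3.82, -2.74). Equal radii place T and N the same way about R: T = R + 4.7·n = (19.6, 35.3), N = R − 4.7·n = (27.2, 29.8). So N.y = 29.8.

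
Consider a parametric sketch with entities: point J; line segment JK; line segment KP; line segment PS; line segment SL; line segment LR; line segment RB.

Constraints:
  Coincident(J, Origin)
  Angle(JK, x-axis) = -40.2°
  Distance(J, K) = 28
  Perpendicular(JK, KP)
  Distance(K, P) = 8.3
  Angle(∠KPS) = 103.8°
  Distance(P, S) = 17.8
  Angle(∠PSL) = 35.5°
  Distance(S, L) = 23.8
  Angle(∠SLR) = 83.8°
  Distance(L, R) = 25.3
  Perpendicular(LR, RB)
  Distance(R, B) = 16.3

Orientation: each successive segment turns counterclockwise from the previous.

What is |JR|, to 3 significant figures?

45.4

J is at the origin; JK runs at -40.2° with length 28.0, so K = (21.4, -18.1). The perpendicularity gives KP at right angles to JK, so KP runs at 49.8°; with |KP| = 8.3, P = (26.7, -11.7). ∠KPS = 103.8° gives PS at 126° from the x-axis; with |PS| = 17.8, S = (16.3, 2.67). ∠PSL = 35.5° gives SL at -89.5° from the x-axis; with |SL| = 23.8, L = (16.5, -21.1). ∠SLR = 83.8° gives LR at 6.70° from the x-axis; with |LR| = 25.3, R = (41.6, -18.2). Then |JR| = |R − J| = 45.4.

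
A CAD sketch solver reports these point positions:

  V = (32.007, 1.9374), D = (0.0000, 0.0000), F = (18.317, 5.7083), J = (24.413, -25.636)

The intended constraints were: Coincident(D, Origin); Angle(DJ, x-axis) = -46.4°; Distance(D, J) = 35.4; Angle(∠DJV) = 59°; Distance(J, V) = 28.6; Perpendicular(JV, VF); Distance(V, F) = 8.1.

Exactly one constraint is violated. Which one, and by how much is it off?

Distance(V, F) = 8.1 — off by 6.10.

D = (0.00, 0.00) ✓; DJ at -46.40° ✓; |DJ| = 35.40 ✓; ∠DJV = 59.00° ✓; |JV| = 28.60 ✓; ∠(JV, VF) = 90.00° ✓; |VF| = 14.20 ✗.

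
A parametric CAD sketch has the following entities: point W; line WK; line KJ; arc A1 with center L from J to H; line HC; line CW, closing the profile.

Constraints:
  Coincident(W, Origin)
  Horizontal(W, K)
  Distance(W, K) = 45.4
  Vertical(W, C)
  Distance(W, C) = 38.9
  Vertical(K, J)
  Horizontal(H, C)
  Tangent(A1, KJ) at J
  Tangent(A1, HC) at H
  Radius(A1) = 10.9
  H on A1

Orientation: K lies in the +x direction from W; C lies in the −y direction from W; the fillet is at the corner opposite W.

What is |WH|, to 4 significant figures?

51.99

W is at the origin; W and K share the same y with |WK| = 45.4 and K on the +x side, so K = (45.40, 0.000). W and C share the same x with |WC| = 38.9 and C on the −y side, so C = (0.000, -38.90). The virtual corner opposite W is at (45.40, -38.90). Since A1 is tangent to KJ there, LJ ⟂ KJ and since A1 is tangent to HC there, LH ⟂ HC, with radius 10.9, so the center L sits 10.9 in from both sides at L = (34.50, -28.00). That places the tangent points at J = (45.40, -28.00) on KJ and H = (34.50, -38.90) on HC. Then |WH| = |H − W| = 51.99.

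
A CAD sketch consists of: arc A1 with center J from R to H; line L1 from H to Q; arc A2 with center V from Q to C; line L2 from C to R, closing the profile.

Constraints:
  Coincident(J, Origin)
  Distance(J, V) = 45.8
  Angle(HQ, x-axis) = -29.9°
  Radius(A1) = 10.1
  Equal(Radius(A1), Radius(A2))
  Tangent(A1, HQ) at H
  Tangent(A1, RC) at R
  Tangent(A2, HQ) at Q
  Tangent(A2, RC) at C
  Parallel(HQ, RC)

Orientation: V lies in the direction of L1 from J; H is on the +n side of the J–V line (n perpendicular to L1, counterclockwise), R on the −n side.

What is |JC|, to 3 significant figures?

46.9

The slot axis is L1's direction at -29.9°, so u = (cos -29.9°, sin -29.9°) = (0.867, -0.498) and n = (−sin -29.9°, cos -29.9°) = (0.498, 0.867). J is at the origin and V lies 45.8 along u from J, so V = 45.8·u = (39.7, -22.8). Tangency of A1 to both parallel lines with radius 10.1 puts H and R at J ± 10.1·n: H = (5.03, 8.76), R = (-5.03, -8.76). Equal radii place Q and C the same way about V: Q = V + 10.1·n = (44.7, -14.1), C = V − 10.1·n = (34.7, -31.6). Then |JC| = |C − J| = 46.9.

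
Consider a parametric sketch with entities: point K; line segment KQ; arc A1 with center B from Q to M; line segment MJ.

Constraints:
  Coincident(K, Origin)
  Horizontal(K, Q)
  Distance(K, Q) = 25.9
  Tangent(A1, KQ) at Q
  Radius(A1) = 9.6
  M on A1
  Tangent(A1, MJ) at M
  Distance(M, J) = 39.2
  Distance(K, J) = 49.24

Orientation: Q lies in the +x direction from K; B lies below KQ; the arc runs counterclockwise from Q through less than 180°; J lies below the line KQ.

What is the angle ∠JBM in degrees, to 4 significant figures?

76.24°

Checks: |BM| = 9.600 ✓; ∠(BM, MJ) = 90.00° ✓; |MJ| = 39.20 ✓; |KJ| = 49.24 ✓.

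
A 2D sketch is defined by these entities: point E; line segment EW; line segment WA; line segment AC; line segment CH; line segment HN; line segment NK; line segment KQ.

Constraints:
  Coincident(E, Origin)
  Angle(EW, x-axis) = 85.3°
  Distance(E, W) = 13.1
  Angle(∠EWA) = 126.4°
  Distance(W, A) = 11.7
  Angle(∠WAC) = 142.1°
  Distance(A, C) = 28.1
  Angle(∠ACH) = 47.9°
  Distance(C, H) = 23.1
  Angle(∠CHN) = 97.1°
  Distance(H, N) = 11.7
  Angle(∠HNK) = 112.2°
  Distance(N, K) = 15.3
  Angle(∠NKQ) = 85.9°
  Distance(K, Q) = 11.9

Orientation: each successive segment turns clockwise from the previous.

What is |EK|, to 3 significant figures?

29.1

E is at the origin; EW runs at 85.3° with length 13.1, so W = (1.07, 13.1). ∠EWA = 126.4° gives WA at 31.7° from the x-axis; with |WA| = 11.7, A = (11.0, 19.2). ∠WAC = 142.1° gives AC at -6.20° from the x-axis; with |AC| = 28.1, C = (39.0, 16.2). ∠ACH = 47.9° gives CH at -138° from the x-axis; with |CH| = 23.1, H = (21.7, 0.802). ∠CHN = 97.1° gives HN at 139° from the x-axis; with |HN| = 11.7, N = (12.9, 8.51). ∠HNK = 112.2° gives NK at 71.0° from the x-axis; with |NK| = 15.3, K = (17.9, 23.0). Then |EK| = |K − E| = 29.1.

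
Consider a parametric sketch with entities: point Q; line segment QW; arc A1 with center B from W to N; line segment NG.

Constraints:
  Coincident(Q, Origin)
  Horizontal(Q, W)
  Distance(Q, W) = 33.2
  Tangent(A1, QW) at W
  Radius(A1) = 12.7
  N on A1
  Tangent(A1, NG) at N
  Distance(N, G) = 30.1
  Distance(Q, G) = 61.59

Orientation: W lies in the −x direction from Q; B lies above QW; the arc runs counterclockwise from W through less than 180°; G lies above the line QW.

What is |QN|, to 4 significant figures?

31.62

Checks: |BN| = 12.70 ✓; ∠(BN, NG) = 90.00° ✓; |NG| = 30.10 ✓; |QG| = 61.59 ✓.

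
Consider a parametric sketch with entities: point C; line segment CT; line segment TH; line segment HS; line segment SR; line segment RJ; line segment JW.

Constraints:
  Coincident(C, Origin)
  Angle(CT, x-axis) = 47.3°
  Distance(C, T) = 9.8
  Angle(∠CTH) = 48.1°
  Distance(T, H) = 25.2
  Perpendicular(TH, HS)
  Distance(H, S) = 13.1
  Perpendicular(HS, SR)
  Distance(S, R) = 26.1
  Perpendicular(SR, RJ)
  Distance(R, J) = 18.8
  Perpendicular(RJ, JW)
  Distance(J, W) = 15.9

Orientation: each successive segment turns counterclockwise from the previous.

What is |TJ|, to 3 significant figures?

5.77

C is at the origin; CT runs at 47.3° with length 9.8, so T = (6.65, 7.20). ∠CTH = 48.1° gives TH at 179° from the x-axis; with |TH| = 25.2, H = (-18.6, 7.55). TH ⟂ HS, so HS runs at -90.8°; with |HS| = 13.1, S = (-18.7, -5.54). The perpendicularity gives SR at right angles to HS, so SR runs at -0.800°; with |SR| = 26.1, R = (7.36, -5.91). SR is perpendicular to RJ, so RJ runs at 89.2°; with |RJ| = 18.8, J = (7.63, 12.9). Then |TJ| = |J − T| = 5.77.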